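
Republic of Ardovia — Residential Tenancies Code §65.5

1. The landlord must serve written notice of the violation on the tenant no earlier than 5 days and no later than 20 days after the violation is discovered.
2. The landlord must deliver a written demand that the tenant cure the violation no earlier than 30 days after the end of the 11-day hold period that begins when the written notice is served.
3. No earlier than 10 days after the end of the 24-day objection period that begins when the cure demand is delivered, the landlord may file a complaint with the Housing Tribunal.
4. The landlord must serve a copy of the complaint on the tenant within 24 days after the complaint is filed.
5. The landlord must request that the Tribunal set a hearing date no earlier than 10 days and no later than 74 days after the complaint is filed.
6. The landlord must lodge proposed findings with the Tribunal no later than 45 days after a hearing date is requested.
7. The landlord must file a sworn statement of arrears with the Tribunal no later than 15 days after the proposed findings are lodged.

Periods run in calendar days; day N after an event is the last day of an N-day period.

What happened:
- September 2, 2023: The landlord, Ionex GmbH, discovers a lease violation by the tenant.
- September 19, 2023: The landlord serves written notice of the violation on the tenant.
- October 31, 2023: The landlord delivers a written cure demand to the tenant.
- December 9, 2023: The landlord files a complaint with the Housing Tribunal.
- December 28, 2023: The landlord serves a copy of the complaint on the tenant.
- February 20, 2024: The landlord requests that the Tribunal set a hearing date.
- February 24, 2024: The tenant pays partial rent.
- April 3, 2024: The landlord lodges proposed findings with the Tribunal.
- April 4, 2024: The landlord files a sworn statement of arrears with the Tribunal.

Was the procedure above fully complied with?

Yes

Step 1: the window is 5–20 days after September 2, 2023 (when the violation is discovered), so September 7, 2023 through September 22, 2023; done September 19, 2023 — within the window.
Step 2: the earliest permitted date is 30 days after September 30, 2023 (end of the 11-day hold period, which began when the written notice is served on September 19, 2023), i.e. October 30, 2023; done October 31, 2023, after the minimum wait.
Step 3: the earliest permitted date is 10 days after November 24, 2023 (end of the 24-day objection period, which began when the cure demand is delivered on October 31, 2023), i.e. December 4, 2023; December 9, 2023 is on or after that date.
Step 4: 24 days after December 9, 2023 (when the complaint is filed) is January 2, 2024; completed December 28, 2023, before the deadline.
Step 5: the window is 10–74 days after December 9, 2023 (when the complaint is filed), so December 19, 2023 through February 21, 2024; February 20, 2024 falls inside that range.
Step 6: 45 days after February 20, 2024 (when a hearing date is requested) is April 5, 2024; done April 3, 2024 — timely.
Step 7: 15 days after April 3, 2024 (when the proposed findings are lodged) is April 18, 2024; done April 4, 2024 — timely.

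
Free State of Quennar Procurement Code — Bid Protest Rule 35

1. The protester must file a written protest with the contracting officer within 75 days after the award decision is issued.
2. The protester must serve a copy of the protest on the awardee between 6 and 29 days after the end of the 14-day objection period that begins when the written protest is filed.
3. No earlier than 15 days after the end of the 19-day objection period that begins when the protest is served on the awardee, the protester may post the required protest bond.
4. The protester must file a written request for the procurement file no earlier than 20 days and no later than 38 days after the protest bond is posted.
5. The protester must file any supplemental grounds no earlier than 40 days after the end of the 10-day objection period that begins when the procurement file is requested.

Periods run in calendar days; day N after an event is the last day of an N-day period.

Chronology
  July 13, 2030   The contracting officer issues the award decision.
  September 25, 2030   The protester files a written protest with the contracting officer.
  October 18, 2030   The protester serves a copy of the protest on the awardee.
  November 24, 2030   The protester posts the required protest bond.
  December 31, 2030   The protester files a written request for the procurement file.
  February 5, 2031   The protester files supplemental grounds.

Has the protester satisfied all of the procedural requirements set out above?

Step 1: 75 days after July 13, 2030 (when the award decision is issued) is September 26, 2030; done September 25, 2030 — timely.
Step 2: the window is 6–29 days after October 9, 2030 (end of the 14-day objection period, which began when the written protest is filed on September 25, 2030), so October 15, 2030 through November 7, 2030; done October 18, 2030, which is between those dates.
Step 3: the earliest permitted date is 15 days after November 6, 2030 (end of the 19-day objection period, which began when the protest is served on the awardee on October 18, 2030), i.e. November 21, 2030; done November 24, 2030, after the minimum wait.
Step 4: the window is 20–38 days after November 24, 2030 (when the protest bond is posted), so December 14, 2030 through January 1, 2031; done December 31, 2030 — within the window.
Step 5: the earliest permitted date is 40 days after January 10, 2031 (end of the 10-day objection period, which began when the procurement file is requested on December 31, 2030), i.e. February 19, 2031; February 5, 2031 is 14 days before the earliest permitted date.

No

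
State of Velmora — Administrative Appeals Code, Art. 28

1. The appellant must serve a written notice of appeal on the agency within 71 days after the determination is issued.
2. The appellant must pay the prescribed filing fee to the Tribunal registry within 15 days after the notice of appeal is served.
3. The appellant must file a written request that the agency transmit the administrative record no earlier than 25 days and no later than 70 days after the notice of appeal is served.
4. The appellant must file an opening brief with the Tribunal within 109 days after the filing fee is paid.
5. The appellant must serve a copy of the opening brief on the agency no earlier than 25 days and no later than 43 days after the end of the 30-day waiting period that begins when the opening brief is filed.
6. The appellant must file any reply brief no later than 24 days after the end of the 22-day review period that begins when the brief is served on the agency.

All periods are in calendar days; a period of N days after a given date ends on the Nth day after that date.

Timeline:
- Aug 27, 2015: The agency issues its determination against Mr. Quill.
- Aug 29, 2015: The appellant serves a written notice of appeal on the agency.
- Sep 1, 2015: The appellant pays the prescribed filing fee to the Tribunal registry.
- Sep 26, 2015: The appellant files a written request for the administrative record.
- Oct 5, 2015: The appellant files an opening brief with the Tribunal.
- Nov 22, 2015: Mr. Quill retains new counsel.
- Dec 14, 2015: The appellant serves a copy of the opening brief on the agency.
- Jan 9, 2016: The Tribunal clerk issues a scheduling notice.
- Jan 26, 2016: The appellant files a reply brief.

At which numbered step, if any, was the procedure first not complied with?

None — every step was satisfied

Step 1: 71 days after Aug 27, 2015 (when the determination is issued) is Nov 6, 2015; completed Aug 29, 2015, before the deadline.
Step 2: 15 days after Aug 29, 2015 (when the notice of appeal is served) is Sep 13, 2015; completed Sep 1, 2015, before the deadline.
Step 3: the window is 25–70 days after Aug 29, 2015 (when the notice of appeal is served), so Sep 23, 2015 through Nov 7, 2015; Sep 26, 2015 falls inside that range.
Step 4: 109 days after Sep 1, 2015 (when the filing fee is paid) is Dec 19, 2015; done Oct 5, 2015 — timely.
Step 5: the window is 25–43 days after Nov 4, 2015 (end of the 30-day waiting period, which began when the opening brief is filed on Oct 5, 2015), so Nov 29, 2015 through Dec 17, 2015; done Dec 14, 2015, which is between those dates.
Step 6: 24 days after Jan 5, 2016 (end of the 22-day review period, which began when the brief is served on the agency on Dec 14, 2015) is Jan 29, 2016; completed Jan 26, 2016, before the deadline.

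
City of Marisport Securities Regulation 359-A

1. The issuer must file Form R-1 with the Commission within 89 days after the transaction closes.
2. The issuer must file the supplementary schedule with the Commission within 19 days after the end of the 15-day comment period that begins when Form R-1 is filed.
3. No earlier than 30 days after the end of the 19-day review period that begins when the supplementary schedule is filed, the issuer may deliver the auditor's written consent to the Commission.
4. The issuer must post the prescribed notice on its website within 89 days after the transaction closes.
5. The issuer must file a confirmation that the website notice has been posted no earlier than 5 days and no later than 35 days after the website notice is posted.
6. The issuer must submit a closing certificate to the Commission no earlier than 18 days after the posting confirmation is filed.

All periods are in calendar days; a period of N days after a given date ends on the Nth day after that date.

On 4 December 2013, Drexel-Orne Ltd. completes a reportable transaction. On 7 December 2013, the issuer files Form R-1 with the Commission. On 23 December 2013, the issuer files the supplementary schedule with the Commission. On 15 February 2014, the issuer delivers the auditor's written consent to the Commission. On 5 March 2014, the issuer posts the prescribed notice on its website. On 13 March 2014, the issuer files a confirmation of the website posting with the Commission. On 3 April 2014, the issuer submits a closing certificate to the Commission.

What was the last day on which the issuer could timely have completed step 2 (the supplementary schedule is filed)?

Form R-1 is filed on 7 December 2013; the 15-day comment period therefore ends 22 December 2013, and step 2 runs from that date. 19 days after 22 December 2013 is 10 January 2014.

10 January 2014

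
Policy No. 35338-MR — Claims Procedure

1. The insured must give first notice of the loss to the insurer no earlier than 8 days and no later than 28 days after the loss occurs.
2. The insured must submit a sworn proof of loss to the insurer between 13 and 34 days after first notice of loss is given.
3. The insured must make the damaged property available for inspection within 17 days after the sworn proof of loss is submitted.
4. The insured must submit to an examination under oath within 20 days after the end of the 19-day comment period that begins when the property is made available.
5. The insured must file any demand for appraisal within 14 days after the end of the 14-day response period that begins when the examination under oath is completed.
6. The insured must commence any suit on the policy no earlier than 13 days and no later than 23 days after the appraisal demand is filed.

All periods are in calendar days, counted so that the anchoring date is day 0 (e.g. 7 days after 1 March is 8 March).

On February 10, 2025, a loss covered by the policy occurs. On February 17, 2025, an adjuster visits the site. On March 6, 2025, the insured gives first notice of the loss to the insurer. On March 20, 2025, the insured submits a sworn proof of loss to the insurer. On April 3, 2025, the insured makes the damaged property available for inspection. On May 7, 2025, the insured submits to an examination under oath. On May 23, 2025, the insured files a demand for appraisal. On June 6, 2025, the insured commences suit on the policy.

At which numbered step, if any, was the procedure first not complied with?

None — every step was satisfied

Step 1: the window is 8–28 days after February 10, 2025 (when the loss occurs), so February 18, 2025 through March 10, 2025; March 6, 2025 falls inside that range.
Step 2: the window is 13–34 days after March 6, 2025 (when first notice of loss is given), so March 19, 2025 through April 9, 2025; done March 20, 2025, which is between those dates.
Step 3: 17 days after March 20, 2025 (when the sworn proof of loss is submitted) is April 6, 2025; April 3, 2025 is within that limit.
Step 4: 20 days after April 22, 2025 (end of the 19-day comment period, which began when the property is made available on April 3, 2025) is May 12, 2025; May 7, 2025 is within that limit.
Step 5: 14 days after May 21, 2025 (end of the 14-day response period, which began when the examination under oath is completed on May 7, 2025) is June 4, 2025; done May 23, 2025 — timely.
Step 6: the window is 13–23 days after May 23, 2025 (when the appraisal demand is filed), so June 5, 2025 through June 15, 2025; done June 6, 2025 — within the window.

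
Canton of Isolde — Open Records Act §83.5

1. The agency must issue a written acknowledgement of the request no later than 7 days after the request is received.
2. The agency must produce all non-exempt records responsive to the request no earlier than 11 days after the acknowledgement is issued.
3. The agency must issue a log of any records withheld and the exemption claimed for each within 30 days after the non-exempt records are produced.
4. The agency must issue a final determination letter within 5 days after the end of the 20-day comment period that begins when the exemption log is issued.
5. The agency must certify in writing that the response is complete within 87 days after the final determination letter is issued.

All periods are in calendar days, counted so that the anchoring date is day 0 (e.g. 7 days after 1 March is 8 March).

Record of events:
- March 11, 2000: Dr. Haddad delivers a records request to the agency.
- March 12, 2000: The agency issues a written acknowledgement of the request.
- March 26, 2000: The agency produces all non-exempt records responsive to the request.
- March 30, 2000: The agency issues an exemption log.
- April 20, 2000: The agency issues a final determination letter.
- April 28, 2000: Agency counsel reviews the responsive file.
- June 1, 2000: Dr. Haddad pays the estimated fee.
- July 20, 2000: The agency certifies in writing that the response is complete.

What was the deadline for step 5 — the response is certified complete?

Step 5 runs from April 20, 2000, when the final determination letter is issued. 87 days after April 20, 2000 is July 16, 2000.

July 16, 2000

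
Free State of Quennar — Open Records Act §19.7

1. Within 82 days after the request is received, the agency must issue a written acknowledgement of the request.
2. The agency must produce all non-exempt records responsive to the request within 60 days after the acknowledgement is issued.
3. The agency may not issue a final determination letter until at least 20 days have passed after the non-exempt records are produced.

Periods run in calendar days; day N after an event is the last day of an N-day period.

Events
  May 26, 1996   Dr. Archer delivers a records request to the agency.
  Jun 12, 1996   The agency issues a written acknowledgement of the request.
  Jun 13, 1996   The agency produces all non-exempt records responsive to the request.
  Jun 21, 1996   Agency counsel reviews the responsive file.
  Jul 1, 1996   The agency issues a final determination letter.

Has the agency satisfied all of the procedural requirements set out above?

(1) due by May 26, 1996 + 82 days = Aug 16, 1996; done Jun 12, 1996 — timely.
(2) due by Jun 12, 1996 + 60 days = Aug 11, 1996; done Jun 13, 1996 — timely.
(3) permitted from Jun 13, 1996 + 20 days = Jul 3, 1996 onward; done Jul 1, 1996 — 2 days too early.
Later steps need not be reached.

No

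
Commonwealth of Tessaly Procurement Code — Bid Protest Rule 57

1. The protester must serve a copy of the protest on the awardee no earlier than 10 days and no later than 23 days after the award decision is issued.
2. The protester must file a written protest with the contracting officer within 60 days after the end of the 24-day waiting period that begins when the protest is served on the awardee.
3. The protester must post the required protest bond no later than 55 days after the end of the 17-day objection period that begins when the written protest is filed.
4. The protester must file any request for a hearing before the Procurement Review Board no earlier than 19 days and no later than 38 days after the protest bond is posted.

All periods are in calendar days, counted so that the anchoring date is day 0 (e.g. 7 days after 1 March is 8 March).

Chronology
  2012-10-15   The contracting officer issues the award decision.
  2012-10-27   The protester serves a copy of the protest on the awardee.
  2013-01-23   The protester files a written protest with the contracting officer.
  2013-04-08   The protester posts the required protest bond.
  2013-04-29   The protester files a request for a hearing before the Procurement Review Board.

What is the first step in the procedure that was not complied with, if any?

Step 1 — 10 and 23 days from 2012-10-15 (when the award decision is issued) are 2012-10-25 and 2012-11-07 respectively; 2012-10-27 falls inside that range.
Step 2 — counting 60 days from 2012-11-20 (end of the 24-day waiting period, which began when the protest is served on the awardee on 2012-10-27) gives a deadline of 2013-01-19; not done until 2013-01-23, 4 days after the deadline.

Step 2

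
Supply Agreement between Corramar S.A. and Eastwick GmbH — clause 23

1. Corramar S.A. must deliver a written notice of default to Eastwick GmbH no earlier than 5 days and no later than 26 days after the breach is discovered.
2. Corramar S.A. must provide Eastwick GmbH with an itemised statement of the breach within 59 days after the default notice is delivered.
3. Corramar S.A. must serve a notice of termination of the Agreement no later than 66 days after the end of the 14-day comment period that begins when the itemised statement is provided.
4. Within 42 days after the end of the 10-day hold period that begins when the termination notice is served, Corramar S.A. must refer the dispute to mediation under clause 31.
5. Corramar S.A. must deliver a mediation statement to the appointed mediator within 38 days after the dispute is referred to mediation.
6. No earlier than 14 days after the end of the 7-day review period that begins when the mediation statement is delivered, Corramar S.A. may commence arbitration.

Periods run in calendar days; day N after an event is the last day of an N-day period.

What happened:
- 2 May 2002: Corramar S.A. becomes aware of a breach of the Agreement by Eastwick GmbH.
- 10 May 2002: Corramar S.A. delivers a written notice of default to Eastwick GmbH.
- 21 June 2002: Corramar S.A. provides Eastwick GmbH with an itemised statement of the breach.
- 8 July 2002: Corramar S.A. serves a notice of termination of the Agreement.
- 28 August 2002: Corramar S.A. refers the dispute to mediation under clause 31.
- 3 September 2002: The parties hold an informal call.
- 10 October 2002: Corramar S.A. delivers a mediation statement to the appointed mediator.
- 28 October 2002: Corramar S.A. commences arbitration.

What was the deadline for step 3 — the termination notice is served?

9 September 2002

The itemised statement is provided on 21 June 2002; the 14-day comment period therefore ends 5 July 2002, and step 3 runs from that date. 66 days after 5 July 2002 is 9 September 2002.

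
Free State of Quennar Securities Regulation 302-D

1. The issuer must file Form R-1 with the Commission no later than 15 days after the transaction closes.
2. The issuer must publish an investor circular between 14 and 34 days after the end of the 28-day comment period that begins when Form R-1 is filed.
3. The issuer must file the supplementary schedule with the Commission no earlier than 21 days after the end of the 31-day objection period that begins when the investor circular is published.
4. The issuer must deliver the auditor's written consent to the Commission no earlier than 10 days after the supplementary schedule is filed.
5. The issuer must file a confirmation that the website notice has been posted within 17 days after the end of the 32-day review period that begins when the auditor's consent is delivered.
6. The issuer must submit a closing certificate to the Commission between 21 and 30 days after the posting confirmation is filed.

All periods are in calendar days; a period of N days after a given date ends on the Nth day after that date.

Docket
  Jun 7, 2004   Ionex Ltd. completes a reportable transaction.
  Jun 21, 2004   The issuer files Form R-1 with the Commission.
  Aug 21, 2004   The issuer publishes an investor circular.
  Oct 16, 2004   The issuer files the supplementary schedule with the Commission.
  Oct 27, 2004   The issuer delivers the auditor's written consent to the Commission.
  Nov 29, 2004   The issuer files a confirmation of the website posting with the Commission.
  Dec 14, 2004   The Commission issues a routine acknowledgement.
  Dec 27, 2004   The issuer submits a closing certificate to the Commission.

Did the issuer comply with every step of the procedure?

Yes

Step 1: 15 days after Jun 7, 2004 (when the transaction closes) is Jun 22, 2004; done Jun 21, 2004 — timely.
Step 2: the window is 14–34 days after Jul 19, 2004 (end of the 28-day comment period, which began when Form R-1 is filed on Jun 21, 2004), so Aug 2, 2004 through Aug 22, 2004; done Aug 21, 2004, which is between those dates.
Step 3: the earliest permitted date is 21 days after Sep 21, 2004 (end of the 31-day objection period, which began when the investor circular is published on Aug 21, 2004), i.e. Oct 12, 2004; Oct 16, 2004 is on or after that date.
Step 4: the earliest permitted date is 10 days after Oct 16, 2004 (when the supplementary schedule is filed), i.e. Oct 26, 2004; done Oct 27, 2004, after the minimum wait.
Step 5: 17 days after Nov 28, 2004 (end of the 32-day review period, which began when the auditor's consent is delivered on Oct 27, 2004) is Dec 15, 2004; done Nov 29, 2004 — timely.
Step 6: the window is 21–30 days after Nov 29, 2004 (when the posting confirmation is filed), so Dec 20, 2004 through Dec 29, 2004; done Dec 27, 2004, which is between those dates.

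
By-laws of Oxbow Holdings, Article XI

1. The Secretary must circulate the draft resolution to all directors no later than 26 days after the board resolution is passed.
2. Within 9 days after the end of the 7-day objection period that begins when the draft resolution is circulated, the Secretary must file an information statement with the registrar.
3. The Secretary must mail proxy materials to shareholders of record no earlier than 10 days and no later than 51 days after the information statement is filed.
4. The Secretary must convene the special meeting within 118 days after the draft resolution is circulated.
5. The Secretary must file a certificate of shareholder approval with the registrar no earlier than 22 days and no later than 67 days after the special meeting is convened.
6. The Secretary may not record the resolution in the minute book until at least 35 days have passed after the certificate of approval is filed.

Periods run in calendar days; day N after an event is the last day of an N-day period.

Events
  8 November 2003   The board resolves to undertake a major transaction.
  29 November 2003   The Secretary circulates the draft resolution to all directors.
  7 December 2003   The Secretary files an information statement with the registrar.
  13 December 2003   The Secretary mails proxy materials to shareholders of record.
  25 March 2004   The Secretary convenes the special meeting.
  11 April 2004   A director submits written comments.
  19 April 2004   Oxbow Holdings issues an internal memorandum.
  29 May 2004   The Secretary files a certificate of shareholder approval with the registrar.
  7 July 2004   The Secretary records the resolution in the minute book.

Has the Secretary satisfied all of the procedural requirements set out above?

No

Step 1 — counting 26 days from 8 November 2003 (when the board resolution is passed) gives a deadline of 4 December 2003; completed 29 November 2003, before the deadline.
Step 2 — counting 9 days from 6 December 2003 (end of the 7-day objection period, which began when the draft resolution is circulated on 29 November 2003) gives a deadline of 15 December 2003; done 7 December 2003 — timely.
Step 3 — 10 and 51 days from 7 December 2003 (when the information statement is filed) are 17 December 2003 and 27 January 2004 respectively; 13 December 2003 is 4 days too early.
That is the first point of non-compliance.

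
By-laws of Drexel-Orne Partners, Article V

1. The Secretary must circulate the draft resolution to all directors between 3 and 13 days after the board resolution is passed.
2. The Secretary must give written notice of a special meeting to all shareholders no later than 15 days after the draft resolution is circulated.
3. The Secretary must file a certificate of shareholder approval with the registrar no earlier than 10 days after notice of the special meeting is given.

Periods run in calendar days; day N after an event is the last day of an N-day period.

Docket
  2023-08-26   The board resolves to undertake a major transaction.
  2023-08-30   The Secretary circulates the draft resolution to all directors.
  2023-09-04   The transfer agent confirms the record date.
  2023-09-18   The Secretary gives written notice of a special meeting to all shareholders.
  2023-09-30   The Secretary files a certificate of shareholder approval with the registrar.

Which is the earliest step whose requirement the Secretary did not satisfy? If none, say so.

Step 2

Step 1 — 3 and 13 days from 2023-08-26 (when the board resolution is passed) are 2023-08-29 and 2023-09-08 respectively; done 2023-08-30 — within the window.
Step 2 — counting 15 days from 2023-08-30 (when the draft resolution is circulated) gives a deadline of 2023-09-14; not done until 2023-09-18, 4 days after the deadline.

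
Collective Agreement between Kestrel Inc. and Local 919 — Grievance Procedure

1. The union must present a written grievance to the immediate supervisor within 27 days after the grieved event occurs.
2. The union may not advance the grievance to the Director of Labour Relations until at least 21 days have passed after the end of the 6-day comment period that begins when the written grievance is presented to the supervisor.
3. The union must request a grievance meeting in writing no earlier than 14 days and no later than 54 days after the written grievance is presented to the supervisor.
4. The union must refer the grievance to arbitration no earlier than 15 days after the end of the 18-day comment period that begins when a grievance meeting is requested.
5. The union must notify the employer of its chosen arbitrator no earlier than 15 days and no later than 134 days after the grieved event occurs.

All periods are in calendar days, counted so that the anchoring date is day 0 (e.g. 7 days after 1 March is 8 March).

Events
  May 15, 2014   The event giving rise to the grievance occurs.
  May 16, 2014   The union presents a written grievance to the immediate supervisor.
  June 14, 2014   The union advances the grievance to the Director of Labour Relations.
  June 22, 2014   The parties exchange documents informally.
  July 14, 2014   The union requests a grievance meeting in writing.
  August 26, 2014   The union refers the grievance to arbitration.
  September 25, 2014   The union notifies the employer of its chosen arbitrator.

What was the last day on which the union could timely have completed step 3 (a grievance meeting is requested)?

Step 3 runs from May 16, 2014, when the written grievance is presented to the supervisor. The window is 14–54 days after May 16, 2014; it closes on July 9, 2014.

July 9, 2014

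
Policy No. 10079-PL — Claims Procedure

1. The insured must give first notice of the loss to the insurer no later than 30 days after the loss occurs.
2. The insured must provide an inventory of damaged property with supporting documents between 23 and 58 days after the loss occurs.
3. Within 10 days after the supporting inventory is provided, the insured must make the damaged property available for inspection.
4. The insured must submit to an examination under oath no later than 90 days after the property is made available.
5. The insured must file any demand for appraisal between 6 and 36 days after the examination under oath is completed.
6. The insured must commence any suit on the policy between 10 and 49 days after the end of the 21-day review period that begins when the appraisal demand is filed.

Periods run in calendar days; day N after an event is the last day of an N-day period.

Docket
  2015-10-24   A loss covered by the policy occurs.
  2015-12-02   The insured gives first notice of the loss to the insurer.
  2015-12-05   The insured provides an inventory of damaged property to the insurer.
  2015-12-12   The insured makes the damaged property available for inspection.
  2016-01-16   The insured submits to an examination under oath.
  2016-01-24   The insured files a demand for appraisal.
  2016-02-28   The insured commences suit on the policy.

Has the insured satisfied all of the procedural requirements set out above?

No

(1) due by 2015-10-24 + 30 days = 2015-11-23; 2015-12-02 misses that deadline by 9 days.
The procedure was therefore not followed at step 1.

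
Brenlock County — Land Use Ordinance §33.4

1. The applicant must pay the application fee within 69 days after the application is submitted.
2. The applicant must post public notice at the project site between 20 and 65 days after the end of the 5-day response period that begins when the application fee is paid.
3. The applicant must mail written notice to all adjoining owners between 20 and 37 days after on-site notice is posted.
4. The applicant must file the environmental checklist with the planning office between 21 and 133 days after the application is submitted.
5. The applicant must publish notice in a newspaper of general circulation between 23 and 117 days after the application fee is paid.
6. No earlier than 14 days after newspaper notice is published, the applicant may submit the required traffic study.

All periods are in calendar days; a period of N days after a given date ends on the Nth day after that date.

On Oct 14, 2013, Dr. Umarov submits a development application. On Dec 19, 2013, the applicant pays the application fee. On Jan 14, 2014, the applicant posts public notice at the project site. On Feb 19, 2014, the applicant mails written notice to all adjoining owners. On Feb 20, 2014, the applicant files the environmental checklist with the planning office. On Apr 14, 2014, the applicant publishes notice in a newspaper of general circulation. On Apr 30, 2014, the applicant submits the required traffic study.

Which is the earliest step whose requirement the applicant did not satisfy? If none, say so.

Step 1 — counting 69 days from Oct 14, 2013 (when the application is submitted) gives a deadline of Dec 22, 2013; Dec 19, 2013 is within that limit.
Step 2 — 20 and 65 days from Dec 24, 2013 (end of the 5-day response period, which began when the application fee is paid on Dec 19, 2013) are Jan 13, 2014 and Feb 27, 2014 respectively; done Jan 14, 2014, which is between those dates.
Step 3 — 20 and 37 days from Jan 14, 2014 (when on-site notice is posted) are Feb 3, 2014 and Feb 20, 2014 respectively; done Feb 19, 2014 — within the window.
Step 4 — 21 and 133 days from Oct 14, 2013 (when the application is submitted) are Nov 4, 2013 and Feb 24, 2014 respectively; done Feb 20, 2014 — within the window.
Step 5 — 23 and 117 days from Dec 19, 2013 (when the application fee is paid) are Jan 11, 2014 and Apr 15, 2014 respectively; done Apr 14, 2014 — within the window.
Step 6 — must wait 14 days from Apr 14, 2014 (when newspaper notice is published), so not before Apr 28, 2014; done Apr 30, 2014 — permitted.

None — every step was satisfied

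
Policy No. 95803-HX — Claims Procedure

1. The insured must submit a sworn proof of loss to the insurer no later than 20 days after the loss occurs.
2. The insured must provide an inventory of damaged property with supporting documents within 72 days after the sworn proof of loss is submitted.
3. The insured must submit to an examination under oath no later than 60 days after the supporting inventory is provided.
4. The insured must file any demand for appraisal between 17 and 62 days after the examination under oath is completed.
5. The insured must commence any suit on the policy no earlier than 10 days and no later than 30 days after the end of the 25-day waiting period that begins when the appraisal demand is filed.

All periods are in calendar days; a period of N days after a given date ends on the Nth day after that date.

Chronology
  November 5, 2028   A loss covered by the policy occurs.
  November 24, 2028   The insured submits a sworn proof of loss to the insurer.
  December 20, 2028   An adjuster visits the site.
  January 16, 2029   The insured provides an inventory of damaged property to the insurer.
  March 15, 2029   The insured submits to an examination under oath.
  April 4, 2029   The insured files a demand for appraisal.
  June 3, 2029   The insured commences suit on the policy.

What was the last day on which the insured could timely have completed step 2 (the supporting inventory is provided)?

February 4, 2029

Step 2 runs from November 24, 2028, when the sworn proof of loss is submitted. 72 days after November 24, 2028 is February 4, 2029.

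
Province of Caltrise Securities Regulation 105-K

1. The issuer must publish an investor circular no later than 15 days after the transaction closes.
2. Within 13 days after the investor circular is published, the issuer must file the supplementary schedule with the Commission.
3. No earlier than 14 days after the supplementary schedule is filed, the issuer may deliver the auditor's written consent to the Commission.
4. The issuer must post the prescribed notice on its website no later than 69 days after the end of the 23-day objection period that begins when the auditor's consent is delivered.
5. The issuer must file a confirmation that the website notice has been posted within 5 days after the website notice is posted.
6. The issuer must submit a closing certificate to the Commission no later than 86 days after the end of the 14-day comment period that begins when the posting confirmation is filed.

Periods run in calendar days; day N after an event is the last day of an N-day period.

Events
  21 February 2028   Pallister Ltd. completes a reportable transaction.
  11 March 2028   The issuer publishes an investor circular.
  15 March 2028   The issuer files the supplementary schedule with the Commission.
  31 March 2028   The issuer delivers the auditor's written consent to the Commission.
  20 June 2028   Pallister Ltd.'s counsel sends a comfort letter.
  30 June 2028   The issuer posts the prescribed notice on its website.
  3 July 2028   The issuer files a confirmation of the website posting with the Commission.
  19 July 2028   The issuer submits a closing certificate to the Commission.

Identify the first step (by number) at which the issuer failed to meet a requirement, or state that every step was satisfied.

Step 1: 15 days after 21 February 2028 (when the transaction closes) is 7 March 2028; 11 March 2028 misses that deadline by 4 days.

Step 1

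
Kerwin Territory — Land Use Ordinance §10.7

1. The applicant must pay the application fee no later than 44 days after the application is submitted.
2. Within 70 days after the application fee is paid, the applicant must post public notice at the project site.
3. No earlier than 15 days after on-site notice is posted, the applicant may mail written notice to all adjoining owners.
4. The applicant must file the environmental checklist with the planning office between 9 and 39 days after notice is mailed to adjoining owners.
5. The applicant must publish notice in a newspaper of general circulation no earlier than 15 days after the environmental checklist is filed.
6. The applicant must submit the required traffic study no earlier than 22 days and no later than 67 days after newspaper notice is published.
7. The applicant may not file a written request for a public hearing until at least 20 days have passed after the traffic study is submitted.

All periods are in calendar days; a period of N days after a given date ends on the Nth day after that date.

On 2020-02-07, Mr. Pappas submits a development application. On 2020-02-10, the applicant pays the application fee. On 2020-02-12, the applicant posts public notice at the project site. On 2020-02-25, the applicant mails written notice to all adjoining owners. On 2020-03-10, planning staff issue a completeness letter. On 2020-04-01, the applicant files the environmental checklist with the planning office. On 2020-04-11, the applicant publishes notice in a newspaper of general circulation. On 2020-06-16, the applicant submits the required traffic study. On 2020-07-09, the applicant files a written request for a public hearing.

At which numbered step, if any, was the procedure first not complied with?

Step 1 — counting 44 days from 2020-02-07 (when the application is submitted) gives a deadline of 2020-03-22; completed 2020-02-10, before the deadline.
Step 2 — counting 70 days from 2020-02-10 (when the application fee is paid) gives a deadline of 2020-04-20; completed 2020-02-12, before the deadline.
Step 3 — must wait 15 days from 2020-02-12 (when on-site notice is posted), so not before 2020-02-27; 2020-02-25 is 2 days before the earliest permitted date.
That is the first point of non-compliance.

Step 3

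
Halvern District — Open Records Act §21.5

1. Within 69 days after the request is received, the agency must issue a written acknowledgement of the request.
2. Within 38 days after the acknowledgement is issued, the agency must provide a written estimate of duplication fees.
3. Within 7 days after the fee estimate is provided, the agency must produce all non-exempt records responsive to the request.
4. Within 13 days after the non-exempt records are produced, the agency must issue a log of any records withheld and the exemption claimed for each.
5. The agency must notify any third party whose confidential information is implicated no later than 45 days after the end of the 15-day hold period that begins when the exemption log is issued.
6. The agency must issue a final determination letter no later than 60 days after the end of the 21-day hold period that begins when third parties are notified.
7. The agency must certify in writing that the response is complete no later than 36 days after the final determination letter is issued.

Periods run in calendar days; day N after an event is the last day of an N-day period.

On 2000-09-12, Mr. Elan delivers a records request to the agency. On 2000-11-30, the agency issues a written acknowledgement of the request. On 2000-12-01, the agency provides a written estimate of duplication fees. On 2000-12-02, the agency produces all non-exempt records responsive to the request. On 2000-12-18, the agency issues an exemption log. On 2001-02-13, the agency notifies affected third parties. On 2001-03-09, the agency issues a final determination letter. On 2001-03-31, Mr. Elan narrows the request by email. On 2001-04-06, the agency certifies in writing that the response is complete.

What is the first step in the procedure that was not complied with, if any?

Step 1

(1) due by 2000-09-12 + 69 days = 2000-11-20; not done until 2000-11-30, 10 days after the deadline.
Later steps need not be reached.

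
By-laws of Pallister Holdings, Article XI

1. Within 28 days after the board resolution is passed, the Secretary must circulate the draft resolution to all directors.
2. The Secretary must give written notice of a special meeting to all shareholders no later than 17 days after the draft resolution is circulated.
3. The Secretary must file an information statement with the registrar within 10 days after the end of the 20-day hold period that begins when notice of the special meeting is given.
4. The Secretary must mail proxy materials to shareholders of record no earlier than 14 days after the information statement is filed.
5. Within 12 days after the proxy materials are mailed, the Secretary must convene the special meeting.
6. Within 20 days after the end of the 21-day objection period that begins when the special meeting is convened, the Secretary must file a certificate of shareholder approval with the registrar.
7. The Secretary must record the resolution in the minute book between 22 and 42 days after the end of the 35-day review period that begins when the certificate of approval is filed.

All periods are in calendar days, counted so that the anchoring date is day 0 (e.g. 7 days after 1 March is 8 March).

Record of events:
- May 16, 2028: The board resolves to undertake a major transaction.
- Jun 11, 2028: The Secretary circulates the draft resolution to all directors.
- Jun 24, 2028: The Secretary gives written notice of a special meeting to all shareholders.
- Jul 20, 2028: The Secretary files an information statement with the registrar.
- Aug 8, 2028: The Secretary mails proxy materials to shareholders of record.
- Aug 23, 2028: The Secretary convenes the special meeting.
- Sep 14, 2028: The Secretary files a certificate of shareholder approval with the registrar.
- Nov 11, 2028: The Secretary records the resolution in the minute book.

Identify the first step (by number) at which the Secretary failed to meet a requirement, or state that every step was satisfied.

Step 1 — counting 28 days from May 16, 2028 (when the board resolution is passed) gives a deadline of Jun 13, 2028; completed Jun 11, 2028, before the deadline.
Step 2 — counting 17 days from Jun 11, 2028 (when the draft resolution is circulated) gives a deadline of Jun 28, 2028; done Jun 24, 2028 — timely.
Step 3 — counting 10 days from Jul 14, 2028 (end of the 20-day hold period, which began when notice of the special meeting is given on Jun 24, 2028) gives a deadline of Jul 24, 2028; completed Jul 20, 2028, before the deadline.
Step 4 — must wait 14 days from Jul 20, 2028 (when the information statement is filed), so not before Aug 3, 2028; done Aug 8, 2028, after the minimum wait.
Step 5 — counting 12 days from Aug 8, 2028 (when the proxy materials are mailed) gives a deadline of Aug 20, 2028; done Aug 23, 2028 — 3 days late.
Later steps need not be reached.

Step 5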